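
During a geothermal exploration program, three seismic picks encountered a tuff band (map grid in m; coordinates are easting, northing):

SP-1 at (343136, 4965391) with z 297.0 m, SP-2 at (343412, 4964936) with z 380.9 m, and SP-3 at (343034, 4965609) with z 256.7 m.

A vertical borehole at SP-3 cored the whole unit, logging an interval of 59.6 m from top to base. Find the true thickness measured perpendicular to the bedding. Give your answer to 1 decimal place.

Let the plane be z = a·easting + b·northing + c.
SP-2−SP-1: 276a − 455b = 83.9;  SP-3−SP-1: −102a + 218b = −40.3.
Solving gives a = −0.00337, b = −0.18644.
|∇z| = √(a²+b²) = 0.18647, so dip δ = arctan(0.18647) = 10.56°.
True thickness = vertical thickness × cos δ = 59.6 × cos 10.56° = 58.6 m.

58.6 m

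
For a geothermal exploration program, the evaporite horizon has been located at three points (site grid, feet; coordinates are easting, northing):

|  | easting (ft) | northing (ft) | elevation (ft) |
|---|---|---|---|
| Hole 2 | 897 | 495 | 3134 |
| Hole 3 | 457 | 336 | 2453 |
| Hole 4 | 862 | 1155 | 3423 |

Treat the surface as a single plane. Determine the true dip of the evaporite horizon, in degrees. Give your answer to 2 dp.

55.51°

Two edge vectors: Hole 2→Hole 3 = (-440, -159, -681), Hole 2→Hole 4 = (-35, 660, 289).
Normal n = (Hole 2→Hole 3) × (Hole 2→Hole 4) = (403509, 150995, -295965).
So ∂z/∂easting = −n_x/n_z = 1.36337 and ∂z/∂northing = −n_y/n_z = 0.51018.
Gradient magnitude |∇z| = √(a² + b²) = √(1.85877 + 0.26028) = 1.45570.
True dip = arctan(1.45570) = 55.51°, dipping toward WSW (azimuth ≈ 249°).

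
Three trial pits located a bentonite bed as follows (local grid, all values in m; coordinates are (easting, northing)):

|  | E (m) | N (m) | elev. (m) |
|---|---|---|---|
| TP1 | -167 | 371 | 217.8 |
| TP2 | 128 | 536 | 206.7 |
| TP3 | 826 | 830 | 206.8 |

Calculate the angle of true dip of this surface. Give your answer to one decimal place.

Let the plane be z = a·E + b·N + c.
TP2−TP1: 295a + 165b = −11.1;  TP3−TP1: 993a + 459b = −11.
Solving gives a = 0.11533, b = −0.27346.
Gradient magnitude |∇z| = √(a² + b²) = √(0.01330 + 0.07478) = 0.29679.
True dip = arctan(0.29679) = 16.5°, dipping toward NNW (azimuth ≈ 337°).

16.5°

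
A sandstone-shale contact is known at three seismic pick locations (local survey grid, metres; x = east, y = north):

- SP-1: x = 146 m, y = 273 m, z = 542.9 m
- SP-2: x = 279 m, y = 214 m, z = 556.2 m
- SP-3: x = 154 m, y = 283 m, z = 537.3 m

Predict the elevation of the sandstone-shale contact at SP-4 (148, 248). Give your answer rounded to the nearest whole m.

554 m

Two edge vectors: SP-1→SP-2 = (133, -59, 13.3), SP-1→SP-3 = (8, 10, -5.6).
Normal n = (SP-1→SP-2) × (SP-1→SP-3) = (197.4, 851.2, 1802).
So ∂z/∂x = −n_x/n_z = −0.10954 and ∂z/∂y = −n_y/n_z = −0.47236.
Intercept c from SP-1: 542.9 + 15.99 + 128.96 = 687.85.
At (148, 248): z = −16.2 − 117.1 + 687.85 = 554.5 m.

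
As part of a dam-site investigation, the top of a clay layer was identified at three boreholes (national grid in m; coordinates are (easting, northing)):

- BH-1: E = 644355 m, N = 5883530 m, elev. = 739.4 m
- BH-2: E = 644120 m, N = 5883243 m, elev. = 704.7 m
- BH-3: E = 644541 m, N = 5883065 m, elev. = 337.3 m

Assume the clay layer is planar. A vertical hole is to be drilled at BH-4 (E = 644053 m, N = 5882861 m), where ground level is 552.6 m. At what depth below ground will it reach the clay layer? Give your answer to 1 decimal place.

44.1 m

Two edge vectors: BH-1→BH-2 = (-235, -287, -34.7), BH-1→BH-3 = (186, -465, -402.1).
Normal n = (BH-1→BH-2) × (BH-1→BH-3) = (99267.2, -100947.7, 162657).
So ∂z/∂E = −n_x/n_z = −0.610285447 and ∂z/∂N = −n_y/n_z = 0.620617004.
Intercept c from BH-1: 739.4 + 393240.48 − 3651418.76 = −3257438.88.
At (644053, 5882861): z_contact = −393056.17 + 3651003.57 − 3257438.88 = 508.51 m.
Depth below ground = 552.6 − 508.51 = 44.1 m.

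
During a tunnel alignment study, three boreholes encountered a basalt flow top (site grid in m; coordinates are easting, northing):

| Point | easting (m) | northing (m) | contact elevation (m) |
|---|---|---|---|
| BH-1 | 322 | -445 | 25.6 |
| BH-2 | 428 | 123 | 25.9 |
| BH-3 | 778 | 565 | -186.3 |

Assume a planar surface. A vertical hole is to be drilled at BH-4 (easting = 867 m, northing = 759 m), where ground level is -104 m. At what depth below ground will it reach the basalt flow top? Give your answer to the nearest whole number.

124 m

Let the plane be z = a·easting + b·northing + c.
BH-2−BH-1: 106a + 568b = 0.3;  BH-3−BH-1: 456a + 1010b = −211.9.
Solving gives a = −0.79410, b = 0.14872.
Then c = 25.6 − a·322 − b·-445 = 347.48.
At (867, 759): z_contact = −688.5 + 112.9 + 347.48 = -228.1 m.
Depth below ground = -104 − (-228.1) = 124 m.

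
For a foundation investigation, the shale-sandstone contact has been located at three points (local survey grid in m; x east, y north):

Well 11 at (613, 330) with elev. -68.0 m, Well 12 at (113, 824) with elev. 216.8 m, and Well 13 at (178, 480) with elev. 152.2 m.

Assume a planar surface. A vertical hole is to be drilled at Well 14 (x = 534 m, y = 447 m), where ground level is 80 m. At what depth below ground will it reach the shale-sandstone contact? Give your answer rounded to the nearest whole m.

99 m

Two edge vectors: Well 11→Well 12 = (-500, 494, 284.8), Well 11→Well 13 = (-435, 150, 220.2).
Normal n = (Well 11→Well 12) × (Well 11→Well 13) = (66058.8, -13788, 139890).
So ∂z/∂x = −n_x/n_z = −0.47222 and ∂z/∂y = −n_y/n_z = 0.09856.
Intercept c from Well 11: -68 + 289.47 − 32.53 = 188.94.
At (534, 447): z_contact = −252.2 + 44.1 + 188.94 = -19.2 m.
Depth below ground = 80 − (-19.2) = 99 m.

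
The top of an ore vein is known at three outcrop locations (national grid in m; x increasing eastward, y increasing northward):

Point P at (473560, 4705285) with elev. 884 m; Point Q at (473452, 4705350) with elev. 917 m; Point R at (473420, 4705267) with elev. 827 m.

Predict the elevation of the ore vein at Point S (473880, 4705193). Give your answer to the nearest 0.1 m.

Let the plane be z = a·x + b·y + c.
Point Q−Point P: −108a + 65b = 33;  Point R−Point P: −140a − 18b = −57.
Solving gives a = 0.281691416, b = 0.975733430.
Then c = 884 − a·473560 − b·4705285 = −4723617.66.
At (473880, 4705193): z = 133487.9 + 4591014.1 − 4723617.66 = 884.4 m.

884.4 m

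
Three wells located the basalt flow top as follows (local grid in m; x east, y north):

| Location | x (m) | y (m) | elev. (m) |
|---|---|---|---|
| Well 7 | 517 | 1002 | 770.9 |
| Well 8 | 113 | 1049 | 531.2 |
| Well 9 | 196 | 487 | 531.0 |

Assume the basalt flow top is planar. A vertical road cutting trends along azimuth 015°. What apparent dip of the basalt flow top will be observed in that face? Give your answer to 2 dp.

13.64°

Let the plane be z = a·x + b·y + c.
Well 8−Well 7: −404a + 47b = −239.7;  Well 9−Well 7: −321a − 515b = −239.9.
Solving gives a = 0.60373, b = 0.08952.
Unit vector along 015° is (sin 15°, cos 15°) = (0.2588, 0.9659).
Slope in that direction = a·(0.2588) + b·(0.9659) = 0.24273.
Apparent dip = arctan|0.24273| = 13.64° (true dip is 31.4°, so apparent ≤ true as expected).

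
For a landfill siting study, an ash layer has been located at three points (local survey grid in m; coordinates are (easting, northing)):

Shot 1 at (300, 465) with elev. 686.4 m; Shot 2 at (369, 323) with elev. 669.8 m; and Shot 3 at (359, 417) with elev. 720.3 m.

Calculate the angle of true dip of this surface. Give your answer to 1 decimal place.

Two edge vectors: Shot 1→Shot 2 = (69, -142, -16.6), Shot 1→Shot 3 = (59, -48, 33.9).
Normal n = (Shot 1→Shot 2) × (Shot 1→Shot 3) = (-5610.6, -3318.5, 5066).
So ∂z/∂E = −n_x/n_z = 1.10750 and ∂z/∂N = −n_y/n_z = 0.65505.
Gradient magnitude |∇z| = √(a² + b²) = √(1.22656 + 0.42909) = 1.28672.
True dip = arctan(1.28672) = 52.1°, dipping toward WSW (azimuth ≈ 239°).

52.1°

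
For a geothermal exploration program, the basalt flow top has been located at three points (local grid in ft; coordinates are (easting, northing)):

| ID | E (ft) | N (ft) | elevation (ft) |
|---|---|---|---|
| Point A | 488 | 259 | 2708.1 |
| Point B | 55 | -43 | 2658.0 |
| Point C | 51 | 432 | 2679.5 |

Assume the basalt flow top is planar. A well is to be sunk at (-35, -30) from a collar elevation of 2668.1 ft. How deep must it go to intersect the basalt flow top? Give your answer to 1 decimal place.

17.0 ft

Two edge vectors: Point A→Point B = (-433, -302, -50.1), Point A→Point C = (-437, 173, -28.6).
Normal n = (Point A→Point B) × (Point A→Point C) = (17304.5, 9509.9, -206883).
So ∂z/∂E = −n_x/n_z = 0.08364 and ∂z/∂N = −n_y/n_z = 0.04597.
Intercept c from Point A: 2708.1 − 40.82 − 11.91 = 2655.38.
At (-35, -30): z_contact = −2.93 − 1.38 + 2655.38 = 2651.07 ft.
Depth below ground = 2668.1 − 2651.07 = 17.0 ft.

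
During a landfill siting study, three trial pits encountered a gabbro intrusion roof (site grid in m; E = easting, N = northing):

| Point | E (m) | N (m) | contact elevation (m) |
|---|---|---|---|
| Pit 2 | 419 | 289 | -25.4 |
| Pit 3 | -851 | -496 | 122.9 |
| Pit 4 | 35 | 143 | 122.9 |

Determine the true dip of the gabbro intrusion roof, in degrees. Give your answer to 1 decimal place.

54.4°

Let the plane be z = a·E + b·N + c.
Pit 3−Pit 2: −1270a − 785b = 148.3;  Pit 4−Pit 2: −384a − 146b = 148.3.
Solving gives a = −0.81679, b = 1.13251.
Gradient magnitude |∇z| = √(a² + b²) = √(0.66714 + 1.28258) = 1.39632.
True dip = arctan(1.39632) = 54.4°, dipping toward SE (azimuth ≈ 144°).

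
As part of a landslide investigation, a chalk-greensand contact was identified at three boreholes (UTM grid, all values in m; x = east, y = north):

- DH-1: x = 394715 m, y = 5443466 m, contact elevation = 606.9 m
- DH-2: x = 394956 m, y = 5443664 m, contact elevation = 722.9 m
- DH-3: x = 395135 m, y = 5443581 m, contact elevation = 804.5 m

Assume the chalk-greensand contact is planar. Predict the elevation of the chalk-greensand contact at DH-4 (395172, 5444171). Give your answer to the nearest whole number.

833 m

Two edge vectors: DH-1→DH-2 = (241, 198, 116), DH-1→DH-3 = (420, 115, 197.6).
Normal n = (DH-1→DH-2) × (DH-1→DH-3) = (25784.8, 1098.4, -55445).
So ∂z/∂x = −n_x/n_z = 0.46505185 and ∂z/∂y = −n_y/n_z = 0.01981062.
Intercept c from DH-1: 606.9 − 183562.94 − 107838.45 = −290794.50.
At (395172, 5444171): z = 183775.5 + 107852.4 − 290794.50 = 833.4 m.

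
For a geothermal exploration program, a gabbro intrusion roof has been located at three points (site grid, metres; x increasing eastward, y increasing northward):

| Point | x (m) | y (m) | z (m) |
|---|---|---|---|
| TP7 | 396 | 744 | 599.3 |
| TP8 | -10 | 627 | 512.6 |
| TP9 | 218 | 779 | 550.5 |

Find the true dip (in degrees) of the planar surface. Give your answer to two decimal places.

15.60°

Two edge vectors: TP7→TP8 = (-406, -117, -86.7), TP7→TP9 = (-178, 35, -48.8).
Normal n = (TP7→TP8) × (TP7→TP9) = (8744.1, -4380.2, -35036).
So ∂z/∂x = −n_x/n_z = 0.24957 and ∂z/∂y = −n_y/n_z = −0.12502.
Gradient magnitude |∇z| = √(a² + b²) = √(0.06229 + 0.01563) = 0.27914.
True dip = arctan(0.27914) = 15.60°, dipping toward WNW (azimuth ≈ 297°).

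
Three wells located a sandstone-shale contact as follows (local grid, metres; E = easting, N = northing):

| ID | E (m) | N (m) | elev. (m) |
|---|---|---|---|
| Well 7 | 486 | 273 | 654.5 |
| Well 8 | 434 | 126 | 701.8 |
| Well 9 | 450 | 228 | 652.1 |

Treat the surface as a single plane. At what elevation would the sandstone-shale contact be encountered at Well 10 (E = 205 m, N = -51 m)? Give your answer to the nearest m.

619 m

Let the plane be z = a·E + b·N + c.
Well 8−Well 7: −52a − 147b = 47.3;  Well 9−Well 7: −36a − 45b = −2.4.
Solving gives a = 0.84055, b = −0.61911.
Then c = 654.5 − a·486 − b·273 = 415.01.
At (205, -51): z = 172.3 + 31.6 + 415.01 = 618.9 m.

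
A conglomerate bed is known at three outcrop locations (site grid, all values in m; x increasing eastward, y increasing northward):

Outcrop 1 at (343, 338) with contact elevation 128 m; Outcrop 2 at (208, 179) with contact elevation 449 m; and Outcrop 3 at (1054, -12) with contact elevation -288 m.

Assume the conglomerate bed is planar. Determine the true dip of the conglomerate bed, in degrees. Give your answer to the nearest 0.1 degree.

57.1°

Two edge vectors: Outcrop 1→Outcrop 2 = (-135, -159, 321), Outcrop 1→Outcrop 3 = (711, -350, -416).
Normal n = (Outcrop 1→Outcrop 2) × (Outcrop 1→Outcrop 3) = (178494, 172071, 160299).
So ∂z/∂x = −n_x/n_z = −1.11351 and ∂z/∂y = −n_y/n_z = −1.07344.
Gradient magnitude |∇z| = √(a² + b²) = √(1.23990 + 1.15227) = 1.54666.
True dip = arctan(1.54666) = 57.1°, dipping toward NE (azimuth ≈ 046°).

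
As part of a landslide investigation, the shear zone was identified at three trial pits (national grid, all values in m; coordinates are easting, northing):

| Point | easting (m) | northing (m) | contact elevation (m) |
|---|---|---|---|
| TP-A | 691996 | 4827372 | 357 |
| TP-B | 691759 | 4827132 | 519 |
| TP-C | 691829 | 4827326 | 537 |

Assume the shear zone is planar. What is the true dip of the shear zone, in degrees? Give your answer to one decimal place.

Let the plane be z = a·easting + b·northing + c.
TP-B−TP-A: −237a − 240b = 162;  TP-C−TP-A: −167a − 46b = 180.
Solving gives a = −1.22517, b = 0.53486.
Gradient magnitude |∇z| = √(a² + b²) = √(1.50104 + 0.28607) = 1.33683.
True dip = arctan(1.33683) = 53.2°, dipping toward ESE (azimuth ≈ 114°).

53.2°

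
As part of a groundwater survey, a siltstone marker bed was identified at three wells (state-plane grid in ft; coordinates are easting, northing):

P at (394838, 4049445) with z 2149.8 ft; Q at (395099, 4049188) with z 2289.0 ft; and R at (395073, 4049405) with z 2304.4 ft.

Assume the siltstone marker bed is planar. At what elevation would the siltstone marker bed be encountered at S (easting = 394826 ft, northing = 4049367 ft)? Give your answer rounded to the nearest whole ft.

2130 ft

Let the plane be z = a·easting + b·northing + c.
Q−P: 261a − 257b = 139.2;  R−P: 235a − 40b = 154.6.
Solving gives a = 0.68389951, b = 0.15290962.
Then c = 2149.8 − a·394838 − b·4049445 = −887078.81.
At (394826, 4049367): z = 270021.3 + 619187.2 − 887078.81 = 2129.7 ft.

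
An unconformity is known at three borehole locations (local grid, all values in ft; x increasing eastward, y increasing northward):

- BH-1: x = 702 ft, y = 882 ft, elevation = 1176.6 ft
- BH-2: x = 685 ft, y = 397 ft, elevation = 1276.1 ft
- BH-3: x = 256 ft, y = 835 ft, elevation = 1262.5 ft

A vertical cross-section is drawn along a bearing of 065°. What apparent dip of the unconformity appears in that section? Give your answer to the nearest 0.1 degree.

Let the plane be z = a·x + b·y + c.
BH-2−BH-1: −17a − 485b = 99.5;  BH-3−BH-1: −446a − 47b = 85.9.
Solving gives a = −0.17162, b = −0.19914.
Unit vector along 065° is (sin 65°, cos 65°) = (0.9063, 0.4226).
Slope in that direction = a·(0.9063) + b·(0.4226) = −0.23970.
Apparent dip = arctan|0.23970| = 13.5° (true dip is 14.7°, so apparent ≤ true as expected).

13.5°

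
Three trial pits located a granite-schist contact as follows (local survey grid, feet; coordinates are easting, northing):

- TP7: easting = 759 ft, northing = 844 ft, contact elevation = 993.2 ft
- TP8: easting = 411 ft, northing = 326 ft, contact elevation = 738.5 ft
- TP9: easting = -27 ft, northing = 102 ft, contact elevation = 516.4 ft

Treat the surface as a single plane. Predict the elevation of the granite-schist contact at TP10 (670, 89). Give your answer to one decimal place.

784.8 ft

Two edge vectors: TP7→TP8 = (-348, -518, -254.7), TP7→TP9 = (-786, -742, -476.8).
Normal n = (TP7→TP8) × (TP7→TP9) = (57995, 34267.8, -148932).
So ∂z/∂easting = −n_x/n_z = 0.38941 and ∂z/∂northing = −n_y/n_z = 0.23009.
Intercept c from TP7: 993.2 − 295.56 − 194.20 = 503.44.
At (670, 89): z = 260.9 + 20.5 + 503.44 = 784.8 ft.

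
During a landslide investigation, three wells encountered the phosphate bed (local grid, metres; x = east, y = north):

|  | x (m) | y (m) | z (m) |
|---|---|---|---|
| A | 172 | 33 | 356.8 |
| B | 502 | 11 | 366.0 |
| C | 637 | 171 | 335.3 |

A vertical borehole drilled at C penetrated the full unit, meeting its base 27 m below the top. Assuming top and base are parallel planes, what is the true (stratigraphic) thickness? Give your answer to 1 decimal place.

Two edge vectors: A→B = (330, -22, 9.2), A→C = (465, 138, -21.5).
Normal n = (A→B) × (A→C) = (-796.6, 11373, 55770).
So ∂z/∂x = −n_x/n_z = 0.01428 and ∂z/∂y = −n_y/n_z = −0.20393.
|∇z| = √(a²+b²) = 0.20443, so dip δ = arctan(0.20443) = 11.55°.
True thickness = vertical thickness × cos δ = 27 × cos 11.55° = 26.5 m.

26.5 m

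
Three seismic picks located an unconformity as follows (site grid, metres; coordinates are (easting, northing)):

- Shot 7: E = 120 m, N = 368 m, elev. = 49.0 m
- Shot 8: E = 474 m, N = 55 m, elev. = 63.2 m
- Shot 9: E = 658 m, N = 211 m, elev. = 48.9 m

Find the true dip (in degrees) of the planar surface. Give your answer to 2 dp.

4.06°

Let the plane be z = a·E + b·N + c.
Shot 8−Shot 7: 354a − 313b = 14.2;  Shot 9−Shot 7: 538a − 157b = −0.1.
Solving gives a = −0.02004, b = −0.06803.
Gradient magnitude |∇z| = √(a² + b²) = √(0.00040 + 0.00463) = 0.07092.
True dip = arctan(0.07092) = 4.06°, dipping toward NNE (azimuth ≈ 016°).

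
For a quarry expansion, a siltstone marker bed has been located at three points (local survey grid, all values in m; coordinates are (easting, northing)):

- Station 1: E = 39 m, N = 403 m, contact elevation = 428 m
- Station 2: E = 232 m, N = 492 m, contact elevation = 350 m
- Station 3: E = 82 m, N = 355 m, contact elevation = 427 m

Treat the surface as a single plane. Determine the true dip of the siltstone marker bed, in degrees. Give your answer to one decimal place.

Let the plane be z = a·E + b·N + c.
Station 2−Station 1: 193a + 89b = −78;  Station 3−Station 1: 43a − 48b = −1.
Solving gives a = −0.29280, b = −0.24146.
Gradient magnitude |∇z| = √(a² + b²) = √(0.08573 + 0.05830) = 0.37952.
True dip = arctan(0.37952) = 20.8°, dipping toward NE (azimuth ≈ 050°).

20.8°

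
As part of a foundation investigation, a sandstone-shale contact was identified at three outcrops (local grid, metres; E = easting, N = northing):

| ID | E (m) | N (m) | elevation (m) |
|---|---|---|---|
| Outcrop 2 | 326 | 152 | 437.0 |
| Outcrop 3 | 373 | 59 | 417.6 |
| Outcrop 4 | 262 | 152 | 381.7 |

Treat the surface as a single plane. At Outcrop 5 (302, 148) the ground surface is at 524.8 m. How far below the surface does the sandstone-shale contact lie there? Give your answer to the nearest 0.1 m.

Two edge vectors: Outcrop 2→Outcrop 3 = (47, -93, -19.4), Outcrop 2→Outcrop 4 = (-64, 0, -55.3).
Normal n = (Outcrop 2→Outcrop 3) × (Outcrop 2→Outcrop 4) = (5142.9, 3840.7, -5952).
So ∂z/∂E = −n_x/n_z = 0.86406 and ∂z/∂N = −n_y/n_z = 0.64528.
Intercept c from Outcrop 2: 437 − 281.68 − 98.08 = 57.23.
At (302, 148): z_contact = 260.95 + 95.50 + 57.23 = 413.68 m.
Depth below ground = 524.8 − 413.68 = 111.1 m.

111.1 m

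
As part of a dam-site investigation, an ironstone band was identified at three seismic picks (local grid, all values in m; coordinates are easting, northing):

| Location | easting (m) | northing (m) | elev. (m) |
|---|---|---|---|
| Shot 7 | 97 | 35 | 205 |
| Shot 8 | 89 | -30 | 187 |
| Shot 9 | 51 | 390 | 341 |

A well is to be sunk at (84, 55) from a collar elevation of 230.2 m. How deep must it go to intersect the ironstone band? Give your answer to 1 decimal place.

Let the plane be z = a·easting + b·northing + c.
Shot 8−Shot 7: −8a − 65b = −18;  Shot 9−Shot 7: −46a + 355b = 136.
Solving gives a = −0.42024, b = 0.32864.
Then c = 205 − a·97 − b·35 = 234.26.
At (84, 55): z_contact = −35.30 + 18.08 + 234.26 = 217.04 m.
Depth below ground = 230.2 − 217.04 = 13.2 m.

13.2 m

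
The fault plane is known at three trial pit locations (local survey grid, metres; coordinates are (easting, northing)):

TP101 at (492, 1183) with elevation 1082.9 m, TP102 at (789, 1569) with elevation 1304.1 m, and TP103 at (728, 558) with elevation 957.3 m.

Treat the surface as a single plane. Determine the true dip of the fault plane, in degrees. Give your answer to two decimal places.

Two edge vectors: TP101→TP102 = (297, 386, 221.2), TP101→TP103 = (236, -625, -125.6).
Normal n = (TP101→TP102) × (TP101→TP103) = (89768.4, 89506.4, -276721).
So ∂z/∂E = −n_x/n_z = 0.32440 and ∂z/∂N = −n_y/n_z = 0.32345.
Gradient magnitude |∇z| = √(a² + b²) = √(0.10524 + 0.10462) = 0.45810.
True dip = arctan(0.45810) = 24.61°, dipping toward SW (azimuth ≈ 225°).

24.61°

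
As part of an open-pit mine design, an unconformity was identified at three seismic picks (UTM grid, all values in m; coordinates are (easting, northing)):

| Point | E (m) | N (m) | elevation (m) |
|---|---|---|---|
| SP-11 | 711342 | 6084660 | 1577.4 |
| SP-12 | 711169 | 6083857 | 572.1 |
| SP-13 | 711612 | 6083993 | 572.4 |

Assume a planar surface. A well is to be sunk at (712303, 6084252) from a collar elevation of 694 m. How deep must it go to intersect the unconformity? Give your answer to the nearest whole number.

58 m

Two edge vectors: SP-11→SP-12 = (-173, -803, -1005.3), SP-11→SP-13 = (270, -667, -1005).
Normal n = (SP-11→SP-12) × (SP-11→SP-13) = (136479.9, -445296, 332201).
So ∂z/∂E = −n_x/n_z = −0.41083531 and ∂z/∂N = −n_y/n_z = 1.34044148.
Intercept c from SP-11: 1577.4 + 292244.41 − 8156130.65 = −7862308.84.
At (712303, 6084252): z_contact = −292639.2 + 8155583.8 − 7862308.84 = 635.7 m.
Depth below ground = 694 − 635.7 = 58 m.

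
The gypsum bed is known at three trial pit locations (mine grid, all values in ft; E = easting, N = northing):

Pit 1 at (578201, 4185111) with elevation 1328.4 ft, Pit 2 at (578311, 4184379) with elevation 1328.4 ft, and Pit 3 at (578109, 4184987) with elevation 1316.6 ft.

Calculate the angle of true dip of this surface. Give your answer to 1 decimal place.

Let the plane be z = a·E + b·N + c.
Pit 2−Pit 1: 110a − 732b = 0;  Pit 3−Pit 1: −92a − 124b = −11.8.
Solving gives a = 0.10666, b = 0.01603.
Gradient magnitude |∇z| = √(a² + b²) = √(0.01138 + 0.00026) = 0.10786.
True dip = arctan(0.10786) = 6.2°, dipping toward W (azimuth ≈ 261°).

6.2°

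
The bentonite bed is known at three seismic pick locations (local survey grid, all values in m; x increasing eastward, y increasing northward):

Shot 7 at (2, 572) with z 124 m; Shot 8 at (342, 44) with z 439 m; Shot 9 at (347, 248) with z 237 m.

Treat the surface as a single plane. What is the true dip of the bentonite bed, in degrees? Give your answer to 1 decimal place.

Let the plane be z = a·x + b·y + c.
Shot 8−Shot 7: 340a − 528b = 315;  Shot 9−Shot 7: 345a − 324b = 113.
Solving gives a = −0.58883, b = −0.97576.
Gradient magnitude |∇z| = √(a² + b²) = √(0.34672 + 0.95212) = 1.13967.
True dip = arctan(1.13967) = 48.7°, dipping toward NNE (azimuth ≈ 031°).

48.7°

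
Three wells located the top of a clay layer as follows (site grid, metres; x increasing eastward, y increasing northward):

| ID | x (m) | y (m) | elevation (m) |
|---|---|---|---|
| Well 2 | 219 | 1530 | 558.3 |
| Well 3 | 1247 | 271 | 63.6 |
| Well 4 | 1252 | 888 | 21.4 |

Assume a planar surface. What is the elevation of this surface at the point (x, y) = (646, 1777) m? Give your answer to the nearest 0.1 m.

Two edge vectors: Well 2→Well 3 = (1028, -1259, -494.7), Well 2→Well 4 = (1033, -642, -536.9).
Normal n = (Well 2→Well 3) × (Well 2→Well 4) = (358359.7, 40908.1, 640571).
So ∂z/∂x = −n_x/n_z = −0.559438 and ∂z/∂y = −n_y/n_z = −0.063862.
Intercept c from Well 2: 558.3 + 122.52 + 97.71 = 778.53.
At (646, 1777): z = −361.4 − 113.5 + 778.53 = 303.6 m.

303.6 m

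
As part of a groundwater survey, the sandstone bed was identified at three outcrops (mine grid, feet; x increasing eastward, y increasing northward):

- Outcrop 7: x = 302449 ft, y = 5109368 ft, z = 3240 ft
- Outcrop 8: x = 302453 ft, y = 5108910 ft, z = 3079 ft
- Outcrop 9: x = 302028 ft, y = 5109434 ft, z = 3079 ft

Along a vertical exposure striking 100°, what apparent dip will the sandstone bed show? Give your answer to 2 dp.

20.29°

Two edge vectors: Outcrop 7→Outcrop 8 = (4, -458, -161), Outcrop 7→Outcrop 9 = (-421, 66, -161).
Normal n = (Outcrop 7→Outcrop 8) × (Outcrop 7→Outcrop 9) = (84364, 68425, -192554).
So ∂z/∂x = −n_x/n_z = 0.43813 and ∂z/∂y = −n_y/n_z = 0.35535.
Unit vector along 100° is (sin 100°, cos 100°) = (0.9848, -0.1736).
Slope in that direction = a·(0.9848) + b·(-0.1736) = 0.36977.
Apparent dip = arctan|0.36977| = 20.29° (true dip is 29.4°, so apparent ≤ true as expected).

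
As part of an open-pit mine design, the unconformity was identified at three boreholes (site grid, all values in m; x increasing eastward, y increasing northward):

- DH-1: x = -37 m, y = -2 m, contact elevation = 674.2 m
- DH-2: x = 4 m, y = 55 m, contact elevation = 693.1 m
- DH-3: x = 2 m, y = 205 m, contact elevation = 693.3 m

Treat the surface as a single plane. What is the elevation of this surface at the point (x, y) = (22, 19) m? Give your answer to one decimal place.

700.9 m

Two edge vectors: DH-1→DH-2 = (41, 57, 18.9), DH-1→DH-3 = (39, 207, 19.1).
Normal n = (DH-1→DH-2) × (DH-1→DH-3) = (-2823.6, -46, 6264).
So ∂z/∂x = −n_x/n_z = 0.45077 and ∂z/∂y = −n_y/n_z = 0.00734.
Intercept c from DH-1: 674.2 + 16.68 + 0.01 = 690.89.
At (22, 19): z = 9.9 + 0.1 + 690.89 = 700.9 m.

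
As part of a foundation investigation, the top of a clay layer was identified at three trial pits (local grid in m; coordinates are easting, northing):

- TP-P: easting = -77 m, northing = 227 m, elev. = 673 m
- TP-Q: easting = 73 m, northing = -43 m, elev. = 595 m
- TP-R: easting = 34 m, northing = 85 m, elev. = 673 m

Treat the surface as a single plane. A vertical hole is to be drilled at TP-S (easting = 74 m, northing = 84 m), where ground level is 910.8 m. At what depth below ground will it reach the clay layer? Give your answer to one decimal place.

187.7 m

Two edge vectors: TP-P→TP-Q = (150, -270, -78), TP-P→TP-R = (111, -142, 0).
Normal n = (TP-P→TP-Q) × (TP-P→TP-R) = (-11076, -8658, 8670).
So ∂z/∂easting = −n_x/n_z = 1.27751 and ∂z/∂northing = −n_y/n_z = 0.99862.
Intercept c from TP-P: 673 + 98.37 − 226.69 = 544.68.
At (74, 84): z_contact = 94.54 + 83.88 + 544.68 = 723.10 m.
Depth below ground = 910.8 − 723.10 = 187.7 m.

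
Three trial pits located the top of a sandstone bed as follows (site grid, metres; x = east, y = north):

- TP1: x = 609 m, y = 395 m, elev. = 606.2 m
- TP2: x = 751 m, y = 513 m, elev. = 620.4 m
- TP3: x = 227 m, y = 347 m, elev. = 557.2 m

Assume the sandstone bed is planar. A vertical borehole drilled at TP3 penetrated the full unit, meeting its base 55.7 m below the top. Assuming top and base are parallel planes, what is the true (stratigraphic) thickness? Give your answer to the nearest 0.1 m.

55.2 m

Two edge vectors: TP1→TP2 = (142, 118, 14.2), TP1→TP3 = (-382, -48, -49).
Normal n = (TP1→TP2) × (TP1→TP3) = (-5100.4, 1533.6, 38260).
So ∂z/∂x = −n_x/n_z = 0.13331 and ∂z/∂y = −n_y/n_z = −0.04008.
|∇z| = √(a²+b²) = 0.13920, so dip δ = arctan(0.13920) = 7.92°.
True thickness = vertical thickness × cos δ = 55.7 × cos 7.92° = 55.2 m.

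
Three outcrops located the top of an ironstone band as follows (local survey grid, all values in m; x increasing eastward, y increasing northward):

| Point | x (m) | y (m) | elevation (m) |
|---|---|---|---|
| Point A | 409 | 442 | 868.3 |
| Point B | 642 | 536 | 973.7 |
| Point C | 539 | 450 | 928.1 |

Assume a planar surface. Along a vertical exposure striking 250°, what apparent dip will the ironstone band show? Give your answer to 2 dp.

23.07°

Two edge vectors: Point A→Point B = (233, 94, 105.4), Point A→Point C = (130, 8, 59.8).
Normal n = (Point A→Point B) × (Point A→Point C) = (4778, -231.4, -10356).
So ∂z/∂x = −n_x/n_z = 0.46138 and ∂z/∂y = −n_y/n_z = −0.02234.
Unit vector along 250° is (sin 250°, cos 250°) = (-0.9397, -0.3420).
Slope in that direction = a·(-0.9397) + b·(-0.3420) = −0.42591.
Apparent dip = arctan|0.42591| = 23.07° (true dip is 24.8°, so apparent ≤ true as expected).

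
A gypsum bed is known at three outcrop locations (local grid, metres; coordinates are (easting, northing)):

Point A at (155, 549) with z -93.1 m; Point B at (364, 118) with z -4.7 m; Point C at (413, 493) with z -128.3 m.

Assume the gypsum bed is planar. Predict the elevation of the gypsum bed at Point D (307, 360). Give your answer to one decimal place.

-66.5 m

Two edge vectors: Point A→Point B = (209, -431, 88.4), Point A→Point C = (258, -56, -35.2).
Normal n = (Point A→Point B) × (Point A→Point C) = (20121.6, 30164, 99494).
So ∂z/∂E = −n_x/n_z = −0.20224 and ∂z/∂N = −n_y/n_z = −0.30317.
Intercept c from Point A: -93.1 + 31.35 + 166.44 = 104.69.
At (307, 360): z = −62.1 − 109.1 + 104.69 = -66.5 m.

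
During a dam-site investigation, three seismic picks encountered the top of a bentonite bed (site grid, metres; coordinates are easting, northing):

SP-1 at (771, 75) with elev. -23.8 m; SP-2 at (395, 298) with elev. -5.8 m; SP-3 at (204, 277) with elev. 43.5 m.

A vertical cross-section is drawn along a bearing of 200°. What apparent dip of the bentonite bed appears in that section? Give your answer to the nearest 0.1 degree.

19.7°

Let the plane be z = a·easting + b·northing + c.
SP-2−SP-1: −376a + 223b = 18;  SP-3−SP-1: −567a + 202b = 67.3.
Solving gives a = −0.22524, b = −0.29905.
Unit vector along 200° is (sin 200°, cos 200°) = (-0.3420, -0.9397).
Slope in that direction = a·(-0.3420) + b·(-0.9397) = 0.35805.
Apparent dip = arctan|0.35805| = 19.7° (true dip is 20.5°, so apparent ≤ true as expected).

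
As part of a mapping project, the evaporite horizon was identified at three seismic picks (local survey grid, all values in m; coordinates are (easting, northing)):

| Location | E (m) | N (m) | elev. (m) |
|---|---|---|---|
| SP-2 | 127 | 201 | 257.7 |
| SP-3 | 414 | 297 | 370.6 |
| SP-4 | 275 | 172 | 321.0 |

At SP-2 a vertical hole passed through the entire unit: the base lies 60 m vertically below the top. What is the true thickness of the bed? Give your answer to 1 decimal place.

Two edge vectors: SP-2→SP-3 = (287, 96, 112.9), SP-2→SP-4 = (148, -29, 63.3).
Normal n = (SP-2→SP-3) × (SP-2→SP-4) = (9350.9, -1457.9, -22531).
So ∂z/∂E = −n_x/n_z = 0.41502 and ∂z/∂N = −n_y/n_z = −0.06471.
|∇z| = √(a²+b²) = 0.42004, so dip δ = arctan(0.42004) = 22.78°.
True thickness = vertical thickness × cos δ = 60 × cos 22.78° = 55.3 m.

55.3 m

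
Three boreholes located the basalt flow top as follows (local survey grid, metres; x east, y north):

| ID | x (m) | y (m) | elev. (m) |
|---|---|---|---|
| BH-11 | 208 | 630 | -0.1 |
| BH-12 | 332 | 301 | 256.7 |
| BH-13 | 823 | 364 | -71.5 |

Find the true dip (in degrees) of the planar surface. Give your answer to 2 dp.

48.35°

Two edge vectors: BH-11→BH-12 = (124, -329, 256.8), BH-11→BH-13 = (615, -266, -71.4).
Normal n = (BH-11→BH-12) × (BH-11→BH-13) = (91799.4, 166785.6, 169351).
So ∂z/∂x = −n_x/n_z = −0.54207 and ∂z/∂y = −n_y/n_z = −0.98485.
Gradient magnitude |∇z| = √(a² + b²) = √(0.29384 + 0.96993) = 1.12417.
True dip = arctan(1.12417) = 48.35°, dipping toward NNE (azimuth ≈ 029°).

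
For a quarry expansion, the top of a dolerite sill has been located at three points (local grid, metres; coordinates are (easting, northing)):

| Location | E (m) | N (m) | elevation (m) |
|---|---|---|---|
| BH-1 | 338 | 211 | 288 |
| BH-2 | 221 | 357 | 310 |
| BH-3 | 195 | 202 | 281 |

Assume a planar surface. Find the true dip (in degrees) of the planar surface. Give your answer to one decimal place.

Two edge vectors: BH-1→BH-2 = (-117, 146, 22), BH-1→BH-3 = (-143, -9, -7).
Normal n = (BH-1→BH-2) × (BH-1→BH-3) = (-824, -3965, 21931).
So ∂z/∂E = −n_x/n_z = 0.03757 and ∂z/∂N = −n_y/n_z = 0.18079.
Gradient magnitude |∇z| = √(a² + b²) = √(0.00141 + 0.03269) = 0.18466.
True dip = arctan(0.18466) = 10.5°, dipping toward SSW (azimuth ≈ 192°).

10.5°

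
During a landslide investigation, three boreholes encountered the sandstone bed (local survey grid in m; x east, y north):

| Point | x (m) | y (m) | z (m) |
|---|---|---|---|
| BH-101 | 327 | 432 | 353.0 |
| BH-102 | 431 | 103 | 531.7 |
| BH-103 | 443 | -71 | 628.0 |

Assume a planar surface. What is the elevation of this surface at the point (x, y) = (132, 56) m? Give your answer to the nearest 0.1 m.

Two edge vectors: BH-101→BH-102 = (104, -329, 178.7), BH-101→BH-103 = (116, -503, 275).
Normal n = (BH-101→BH-102) × (BH-101→BH-103) = (-588.9, -7870.8, -14148).
So ∂z/∂x = −n_x/n_z = −0.04162 and ∂z/∂y = −n_y/n_z = −0.55632.
Intercept c from BH-101: 353 + 13.61 + 240.33 = 606.94.
At (132, 56): z = −5.5 − 31.2 + 606.94 = 570.3 m.

570.3 m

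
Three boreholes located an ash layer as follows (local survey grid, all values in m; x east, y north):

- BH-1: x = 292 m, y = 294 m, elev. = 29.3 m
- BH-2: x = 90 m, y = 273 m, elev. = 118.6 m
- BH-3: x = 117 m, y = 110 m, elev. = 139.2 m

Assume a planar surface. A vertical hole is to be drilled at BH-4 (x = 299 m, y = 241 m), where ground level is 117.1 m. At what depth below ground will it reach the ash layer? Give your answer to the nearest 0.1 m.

80.4 m

Let the plane be z = a·x + b·y + c.
BH-2−BH-1: −202a − 21b = 89.3;  BH-3−BH-1: −175a − 184b = 109.9.
Solving gives a = −0.42168, b = −0.19623.
Then c = 29.3 − a·292 − b·294 = 210.12.
At (299, 241): z_contact = −126.08 − 47.29 + 210.12 = 36.75 m.
Depth below ground = 117.1 − 36.75 = 80.4 m.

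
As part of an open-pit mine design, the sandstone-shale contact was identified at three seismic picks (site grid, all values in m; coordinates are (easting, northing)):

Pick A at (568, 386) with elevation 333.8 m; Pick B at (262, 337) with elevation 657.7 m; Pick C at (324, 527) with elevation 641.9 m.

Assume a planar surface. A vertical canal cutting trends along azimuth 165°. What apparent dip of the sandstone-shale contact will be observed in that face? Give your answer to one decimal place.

Let the plane be z = a·E + b·N + c.
Pick B−Pick A: −306a − 49b = 323.9;  Pick C−Pick A: −244a + 141b = 308.1.
Solving gives a = −1.10281, b = 0.27671.
Unit vector along 165° is (sin 165°, cos 165°) = (0.2588, -0.9659).
Slope in that direction = a·(0.2588) + b·(-0.9659) = −0.55270.
Apparent dip = arctan|0.55270| = 28.9° (true dip is 48.7°, so apparent ≤ true as expected).

28.9°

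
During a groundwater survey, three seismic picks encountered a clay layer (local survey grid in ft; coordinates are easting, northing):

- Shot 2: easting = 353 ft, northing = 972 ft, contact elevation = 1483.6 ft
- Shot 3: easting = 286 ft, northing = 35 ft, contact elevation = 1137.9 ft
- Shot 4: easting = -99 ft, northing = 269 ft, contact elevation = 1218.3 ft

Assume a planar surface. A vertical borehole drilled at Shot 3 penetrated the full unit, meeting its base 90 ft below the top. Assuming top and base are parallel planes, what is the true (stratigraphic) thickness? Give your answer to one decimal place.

Let the plane be z = a·easting + b·northing + c.
Shot 3−Shot 2: −67a − 937b = −345.7;  Shot 4−Shot 2: −452a − 703b = −265.3.
Solving gives a = 0.01477, b = 0.36789.
|∇z| = √(a²+b²) = 0.36818, so dip δ = arctan(0.36818) = 20.21°.
True thickness = vertical thickness × cos δ = 90 × cos 20.21° = 84.5 ft.

84.5 ft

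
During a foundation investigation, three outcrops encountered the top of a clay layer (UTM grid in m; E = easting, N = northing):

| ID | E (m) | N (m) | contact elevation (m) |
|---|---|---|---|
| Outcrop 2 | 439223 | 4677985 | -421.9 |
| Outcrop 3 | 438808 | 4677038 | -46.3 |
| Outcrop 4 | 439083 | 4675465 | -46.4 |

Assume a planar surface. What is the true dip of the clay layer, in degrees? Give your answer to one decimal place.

33.3°

Let the plane be z = a·E + b·N + c.
Outcrop 3−Outcrop 2: −415a − 947b = 375.6;  Outcrop 4−Outcrop 2: −140a − 2520b = 375.5.
Solving gives a = −0.64707, b = −0.11306.
Gradient magnitude |∇z| = √(a² + b²) = √(0.41869 + 0.01278) = 0.65687.
True dip = arctan(0.65687) = 33.3°, dipping toward E (azimuth ≈ 080°).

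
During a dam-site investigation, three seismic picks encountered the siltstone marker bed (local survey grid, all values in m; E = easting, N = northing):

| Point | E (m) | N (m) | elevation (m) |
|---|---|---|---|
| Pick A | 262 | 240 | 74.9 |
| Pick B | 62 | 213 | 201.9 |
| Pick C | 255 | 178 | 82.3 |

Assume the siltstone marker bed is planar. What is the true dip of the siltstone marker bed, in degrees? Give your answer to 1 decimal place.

32.2°

Let the plane be z = a·E + b·N + c.
Pick B−Pick A: −200a − 27b = 127;  Pick C−Pick A: −7a − 62b = 7.4.
Solving gives a = −0.62847, b = −0.04840.
Gradient magnitude |∇z| = √(a² + b²) = √(0.39497 + 0.00234) = 0.63033.
True dip = arctan(0.63033) = 32.2°, dipping toward E (azimuth ≈ 086°).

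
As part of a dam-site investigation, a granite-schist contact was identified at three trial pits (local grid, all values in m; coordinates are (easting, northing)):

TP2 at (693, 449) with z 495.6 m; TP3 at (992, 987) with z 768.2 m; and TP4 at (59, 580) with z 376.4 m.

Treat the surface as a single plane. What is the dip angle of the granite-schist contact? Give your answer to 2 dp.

24.05°

Let the plane be z = a·E + b·N + c.
TP3−TP2: 299a + 538b = 272.6;  TP4−TP2: −634a + 131b = −119.2.
Solving gives a = 0.26256, b = 0.36077.
Gradient magnitude |∇z| = √(a² + b²) = √(0.06894 + 0.13016) = 0.44620.
True dip = arctan(0.44620) = 24.05°, dipping toward SW (azimuth ≈ 216°).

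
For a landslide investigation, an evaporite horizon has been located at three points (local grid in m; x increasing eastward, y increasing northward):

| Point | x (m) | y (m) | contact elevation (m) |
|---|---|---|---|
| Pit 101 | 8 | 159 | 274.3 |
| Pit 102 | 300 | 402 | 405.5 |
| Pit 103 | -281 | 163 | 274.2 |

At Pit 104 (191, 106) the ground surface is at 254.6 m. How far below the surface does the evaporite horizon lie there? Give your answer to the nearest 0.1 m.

Let the plane be z = a·x + b·y + c.
Pit 102−Pit 101: 292a + 243b = 131.2;  Pit 103−Pit 101: −289a + 4b = −0.1.
Solving gives a = 0.00769, b = 0.53068.
Then c = 274.3 − a·8 − b·159 = 189.86.
At (191, 106): z_contact = 1.47 + 56.25 + 189.86 = 247.58 m.
Depth below ground = 254.6 − 247.58 = 7.0 m.

7.0 m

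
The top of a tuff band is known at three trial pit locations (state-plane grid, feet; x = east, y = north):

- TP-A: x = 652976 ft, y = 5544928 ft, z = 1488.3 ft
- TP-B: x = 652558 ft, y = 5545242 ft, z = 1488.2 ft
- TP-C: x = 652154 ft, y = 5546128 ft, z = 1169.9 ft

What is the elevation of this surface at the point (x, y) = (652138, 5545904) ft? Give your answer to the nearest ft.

Let the plane be z = a·x + b·y + c.
TP-B−TP-A: −418a + 314b = −0.1;  TP-C−TP-A: −822a + 1200b = −318.4.
Solving gives a = −0.41010629, b = −0.54625614.
Then c = 1488.3 − a·652976 − b·5544928 = 3298228.83.
At (652138, 5545904): z = −267445.9 − 3029484.1 + 3298228.83 = 1298.8 ft.

1299 ft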